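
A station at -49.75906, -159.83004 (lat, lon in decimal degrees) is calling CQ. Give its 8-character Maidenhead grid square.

BE00cf07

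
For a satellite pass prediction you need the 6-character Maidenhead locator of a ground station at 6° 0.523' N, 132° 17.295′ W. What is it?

Offset from 180°W / 90°S: lon 47.7117°, lat 96.0087°.
Field (20°×10°, letters A–R): 47.7117/20 → 2 → C, 96.0087/10 → 9 → J; chars CJ.
Square (2°×1°, digits 0–9): 7.7117/2 → 3, 6.0087/1 → 6; chars 36.
Subsquare (5′×2.5′, letters a–x): 1.7117/0.0833333 → 20 → u, 0.0087/0.0416667 → 0 → a; chars ua.

CJ36ua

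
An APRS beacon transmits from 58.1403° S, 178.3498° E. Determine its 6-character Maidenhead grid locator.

RD91eu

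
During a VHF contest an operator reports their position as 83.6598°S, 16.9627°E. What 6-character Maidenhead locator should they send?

JA86li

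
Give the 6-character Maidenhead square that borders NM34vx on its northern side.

Latitude subsquare x = 23; +1 → 24, wraps to 0 = a, carry into square.
Latitude square 4; +1 → 5.
The longitude characters are unchanged.

NM35va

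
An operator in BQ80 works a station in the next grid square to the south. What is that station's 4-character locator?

BP89

Latitude square 0; −1 → -1, wraps to 9, carry into field.
Latitude field Q = 16; −1 → 15 = P.
The longitude characters are unchanged.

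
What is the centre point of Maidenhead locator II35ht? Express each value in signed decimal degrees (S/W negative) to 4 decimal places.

-4.1875, -13.3750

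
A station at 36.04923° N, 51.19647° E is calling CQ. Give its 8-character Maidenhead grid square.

Offset from 180°W / 90°S: lon 231.19647°, lat 126.04923°.
Field: lon ⌊231.19647/20⌋ = 11 → L; lat ⌊126.04923/10⌋ = 12 → M.
Square: lon ⌊11.19647/2⌋ = 5; lat ⌊6.04923/1⌋ = 6.
Subsquare: lon ⌊1.19647/0.0833333⌋ = 14 → o; lat ⌊0.04923/0.0416667⌋ = 1 → b.
Extended square: lon ⌊0.02980/0.00833333⌋ = 3; lat ⌊0.00756/0.00416667⌋ = 1.

LM56ob31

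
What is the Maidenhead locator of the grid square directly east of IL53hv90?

Longitude extended square 9; +1 → 10, wraps to 0, carry into subsquare.
Longitude subsquare h = 7; +1 → 8 = i.
The latitude characters are unchanged.

IL53iv00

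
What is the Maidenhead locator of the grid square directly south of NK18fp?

Latitude subsquare p = 15; −1 → 14 = o.
The longitude characters are unchanged.

NK18fo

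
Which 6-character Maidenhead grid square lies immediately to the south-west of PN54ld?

PN54kc

Longitude subsquare l = 11; −1 → 10 = k.
Latitude subsquare d = 3; −1 → 2 = c.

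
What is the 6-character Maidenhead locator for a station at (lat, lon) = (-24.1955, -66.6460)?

Offset from 180°W / 90°S: lon 113.3540°, lat 65.8045°.
Field: 113.3540/20 → 5 → F, 65.8045/10 → 6 → G; chars FG.
Square: 13.3540/2 → 6, 5.8045/1 → 5; chars 65.
Subsquare: 1.3540/0.0833333 → 16 → q, 0.8045/0.0416667 → 19 → t; chars qt.

FG65qt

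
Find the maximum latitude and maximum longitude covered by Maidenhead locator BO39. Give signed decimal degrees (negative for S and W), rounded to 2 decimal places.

60.00, -152.00

Field B=1, O=14: +1·20° lon, +14·10° lat → SW at lon -160°, lat 50°.
Square 3, 9: +3·2° lon, +9·1° lat → SW at lon -154°, lat 59°.
Cell spans 2° lon × 1° lat. NE corner is SW corner plus one full cell.
latitude 60.00, longitude -152.00.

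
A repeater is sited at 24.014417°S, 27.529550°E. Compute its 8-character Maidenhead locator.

Shift to the Maidenhead origin (180°W, 90°S): lon 207.52955, lat 65.98558.
Field: lon ⌊207.52955/20⌋ = 10 → K; lat ⌊65.98558/10⌋ = 6 → G.
Square: lon ⌊7.52955/2⌋ = 3; lat ⌊5.98558/1⌋ = 5.
Subsquare: lon ⌊1.52955/0.0833333⌋ = 18 → s; lat ⌊0.98558/0.0416667⌋ = 23 → x.
Extended square: lon ⌊0.02955/0.00833333⌋ = 3; lat ⌊0.02725/0.00416667⌋ = 6.

KG35sx36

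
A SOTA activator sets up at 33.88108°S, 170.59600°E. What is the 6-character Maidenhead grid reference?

RF56hc

Shift to the Maidenhead origin (180°W, 90°S): lon 350.5960, lat 56.1189.
Field (20°×10°, letters A–R): lon ⌊350.5960/20⌋ = 17 → R; lat ⌊56.1189/10⌋ = 5 → F.
Square (2°×1°, digits 0–9): lon ⌊10.5960/2⌋ = 5; lat ⌊6.1189/1⌋ = 6.
Subsquare (5′×2.5′, letters a–x): lon ⌊0.5960/0.0833333⌋ = 7 → h; lat ⌊0.1189/0.0416667⌋ = 2 → c.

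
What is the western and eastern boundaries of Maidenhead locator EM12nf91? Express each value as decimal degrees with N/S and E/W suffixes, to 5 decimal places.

Field E=4, M=12: +4·20° lon, +12·10° lat → SW at lon -100°, lat 30°.
Square 1, 2: +1·2° lon, +2·1° lat → SW at lon -98°, lat 32°.
Subsquare n=13, f=5: +13·0.0833333° lon, +5·0.0416667° lat → SW at lon -96.9167°, lat 32.2083°.
Extended square 9, 1: +9·0.00833333° lon, +1·0.00416667° lat → SW at lon -96.8417°, lat 32.2125°.
Cell spans 0.00833333° lon × 0.00416667° lat.
west 96.84167° W, east 96.83333° W.

96.84167° W, 96.83333° W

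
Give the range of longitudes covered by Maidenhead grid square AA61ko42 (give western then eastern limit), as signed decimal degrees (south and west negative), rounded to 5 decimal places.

-167.13333, -167.12500

Field A=0, A=0: +0·20° lon, +0·10° lat → SW at lon -180°, lat -90°.
Square 6, 1: +6·2° lon, +1·1° lat → SW at lon -168°, lat -89°.
Subsquare k=10, o=14: +10·0.0833333° lon, +14·0.0416667° lat → SW at lon -167.167°, lat -88.4167°.
Extended square 4, 2: +4·0.00833333° lon, +2·0.00416667° lat → SW at lon -167.133°, lat -88.4083°.
Cell spans 0.00833333° lon × 0.00416667° lat.
west -167.13333, east -167.12500.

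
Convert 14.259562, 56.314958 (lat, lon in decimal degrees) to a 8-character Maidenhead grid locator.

LK84dg72

Shift to the Maidenhead origin (180°W, 90°S): lon 236.31496, lat 104.25956.
Field: 236.31496/20 → 11 → L, 104.25956/10 → 10 → K; chars LK.
Square: 16.31496/2 → 8, 4.25956/1 → 4; chars 84.
Subsquare: 0.31496/0.0833333 → 3 → d, 0.25956/0.0416667 → 6 → g; chars dg.
Extended square: 0.06496/0.00833333 → 7, 0.00956/0.00416667 → 2; chars 72.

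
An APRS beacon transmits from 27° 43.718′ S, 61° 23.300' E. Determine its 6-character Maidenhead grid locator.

Shift to the Maidenhead origin (180°W, 90°S): lon 241.3883, lat 62.2714.
Field: lon ⌊241.3883/20⌋ = 12 → M; lat ⌊62.2714/10⌋ = 6 → G.
Square: lon ⌊1.3883/2⌋ = 0; lat ⌊2.2714/1⌋ = 2.
Subsquare: lon ⌊1.3883/0.0833333⌋ = 16 → q; lat ⌊0.2714/0.0416667⌋ = 6 → g.

MG02qg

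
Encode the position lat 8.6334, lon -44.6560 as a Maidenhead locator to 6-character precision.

Add 180° to longitude and 90° to latitude: 135.3440, 98.6334.
Field: lon ⌊135.3440/20⌋ = 6 → G; lat ⌊98.6334/10⌋ = 9 → J.
Square: lon ⌊15.3440/2⌋ = 7; lat ⌊8.6334/1⌋ = 8.
Subsquare: lon ⌊1.3440/0.0833333⌋ = 16 → q; lat ⌊0.6334/0.0416667⌋ = 15 → p.

GJ78qp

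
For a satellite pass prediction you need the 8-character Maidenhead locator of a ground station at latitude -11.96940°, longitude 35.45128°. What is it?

KH78ra47

Shift to the Maidenhead origin (180°W, 90°S): lon 215.45128, lat 78.03060.
Field: 215.45128/20 → 10 → K, 78.03060/10 → 7 → H; chars KH.
Square: 15.45128/2 → 7, 8.03060/1 → 8; chars 78.
Subsquare: 1.45128/0.0833333 → 17 → r, 0.03060/0.0416667 → 0 → a; chars ra.
Extended square: 0.03461/0.00833333 → 4, 0.03060/0.00416667 → 7; chars 47.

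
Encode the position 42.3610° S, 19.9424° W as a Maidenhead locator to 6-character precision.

Add 180° to longitude and 90° to latitude: 160.0576, 47.6390.
Field: lon ⌊160.0576/20⌋ = 8 → I; lat ⌊47.6390/10⌋ = 4 → E.
Square: lon ⌊0.0576/2⌋ = 0; lat ⌊7.6390/1⌋ = 7.
Subsquare: lon ⌊0.0576/0.0833333⌋ = 0 → a; lat ⌊0.6390/0.0416667⌋ = 15 → p.

IE07ap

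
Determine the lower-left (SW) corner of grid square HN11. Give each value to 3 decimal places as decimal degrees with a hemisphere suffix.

41.000° N, 38.000° W

Field H=7, N=13: +7·20° lon, +13·10° lat → SW at lon -40°, lat 40°.
Square 1, 1: +1·2° lon, +1·1° lat → SW at lon -38°, lat 41°.
latitude 41.000° N, longitude 38.000° W.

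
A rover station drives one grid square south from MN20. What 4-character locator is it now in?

Latitude square 0; −1 → -1, wraps to 9, carry into field.
Latitude field N = 13; −1 → 12 = M.
The longitude characters are unchanged.

MM29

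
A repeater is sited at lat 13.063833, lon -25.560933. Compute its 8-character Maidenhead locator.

HK73fb25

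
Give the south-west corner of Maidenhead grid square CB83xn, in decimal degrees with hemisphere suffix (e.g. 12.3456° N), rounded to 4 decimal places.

76.4583° S, 122.0833° W

Field C=2, B=1: +2·20° lon, +1·10° lat → SW at lon -140°, lat -80°.
Square 8, 3: +8·2° lon, +3·1° lat → SW at lon -124°, lat -77°.
Subsquare x=23, n=13: +23·0.0833333° lon, +13·0.0416667° lat → SW at lon -122.083°, lat -76.4583°.
latitude 76.4583° S, longitude 122.0833° W.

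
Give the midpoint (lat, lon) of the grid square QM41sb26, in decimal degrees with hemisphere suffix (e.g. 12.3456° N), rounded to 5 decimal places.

31.06875° N, 149.52083° E

Field Q=16, M=12: +16·20° lon, +12·10° lat → SW at lon 140°, lat 30°.
Square 4, 1: +4·2° lon, +1·1° lat → SW at lon 148°, lat 31°.
Subsquare s=18, b=1: +18·0.0833333° lon, +1·0.0416667° lat → SW at lon 149.5°, lat 31.0417°.
Extended square 2, 6: +2·0.00833333° lon, +6·0.00416667° lat → SW at lon 149.517°, lat 31.0667°.
Cell spans 0.00833333° lon × 0.00416667° lat. Centre is SW corner plus half of each.
latitude 31.06875° N, longitude 149.52083° E.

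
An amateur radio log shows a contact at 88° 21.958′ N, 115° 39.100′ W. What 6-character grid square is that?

Shift to the Maidenhead origin (180°W, 90°S): lon 64.3483, lat 178.3660.
Field (20°×10°, letters A–R): 64.3483/20 → 3 → D, 178.3660/10 → 17 → R; chars DR.
Square (2°×1°, digits 0–9): 4.3483/2 → 2, 8.3660/1 → 8; chars 28.
Subsquare (5′×2.5′, letters a–x): 0.3483/0.0833333 → 4 → e, 0.3660/0.0416667 → 8 → i; chars ei.

DR28ei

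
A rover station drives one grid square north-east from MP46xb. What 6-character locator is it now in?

Longitude subsquare x = 23; +1 → 24, wraps to 0 = a, carry into square.
Longitude square 4; +1 → 5.
Latitude subsquare b = 1; +1 → 2 = c.

MP56ac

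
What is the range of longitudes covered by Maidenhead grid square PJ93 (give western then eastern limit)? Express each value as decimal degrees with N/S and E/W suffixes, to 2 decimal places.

138.00° E, 140.00° E

Field P=15, J=9: +15·20° lon, +9·10° lat → SW at lon 120°, lat 0°.
Square 9, 3: +9·2° lon, +3·1° lat → SW at lon 138°, lat 3°.
Cell spans 2° lon × 1° lat.
west 138.00° E, east 140.00° E.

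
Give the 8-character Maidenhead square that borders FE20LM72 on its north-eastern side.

FE20lm83

Longitude extended square 7; +1 → 8.
Latitude extended square 2; +1 → 3.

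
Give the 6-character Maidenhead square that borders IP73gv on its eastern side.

Longitude subsquare g = 6; +1 → 7 = h.
The latitude characters are unchanged.

IP73hv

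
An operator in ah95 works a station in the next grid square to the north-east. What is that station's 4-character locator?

Longitude square 9; +1 → 10, wraps to 0, carry into field.
Longitude field A = 0; +1 → 1 = B.
Latitude square 5; +1 → 6.

BH06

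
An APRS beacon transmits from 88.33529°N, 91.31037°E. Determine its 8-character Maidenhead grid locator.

NR58pi70

Add 180° to longitude and 90° to latitude: 271.31037, 178.33529.
Field (20°×10°, letters A–R): 271.31037/20 → 13 → N, 178.33529/10 → 17 → R; chars NR.
Square (2°×1°, digits 0–9): 11.31037/2 → 5, 8.33529/1 → 8; chars 58.
Subsquare (5′×2.5′, letters a–x): 1.31037/0.0833333 → 15 → p, 0.33529/0.0416667 → 8 → i; chars pi.
Extended square (30″×15″, digits 0–9): 0.06037/0.00833333 → 7, 0.00196/0.00416667 → 0; chars 70.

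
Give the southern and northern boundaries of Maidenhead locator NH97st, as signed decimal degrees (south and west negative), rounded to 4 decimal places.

-12.2083, -12.1667

Field N=13, H=7: +13·20° lon, +7·10° lat → SW at lon 80°, lat -20°.
Square 9, 7: +9·2° lon, +7·1° lat → SW at lon 98°, lat -13°.
Subsquare s=18, t=19: +18·0.0833333° lon, +19·0.0416667° lat → SW at lon 99.5°, lat -12.2083°.
Cell spans 0.0833333° lon × 0.0416667° lat.
south -12.2083, north -12.1667.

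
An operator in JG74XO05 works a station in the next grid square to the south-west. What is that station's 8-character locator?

Longitude extended square 0; −1 → -1, wraps to 9, carry into subsquare.
Longitude subsquare x = 23; −1 → 22 = w.
Latitude extended square 5; −1 → 4.

JG74wo94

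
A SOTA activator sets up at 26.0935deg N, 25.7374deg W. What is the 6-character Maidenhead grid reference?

HL76dc

Offset from 180°W / 90°S: lon 154.2626°, lat 116.0935°.
Field: 154.2626/20 → 7 → H, 116.0935/10 → 11 → L; chars HL.
Square: 14.2626/2 → 7, 6.0935/1 → 6; chars 76.
Subsquare: 0.2626/0.0833333 → 3 → d, 0.0935/0.0416667 → 2 → c; chars dc.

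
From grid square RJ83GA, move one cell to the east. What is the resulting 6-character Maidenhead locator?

RJ83ha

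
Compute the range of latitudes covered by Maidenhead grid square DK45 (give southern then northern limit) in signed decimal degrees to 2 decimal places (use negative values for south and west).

15.00, 16.00

Field D=3, K=10: +3·20° lon, +10·10° lat → SW at lon -120°, lat 10°.
Square 4, 5: +4·2° lon, +5·1° lat → SW at lon -112°, lat 15°.
Cell spans 2° lon × 1° lat.
south 15.00, north 16.00.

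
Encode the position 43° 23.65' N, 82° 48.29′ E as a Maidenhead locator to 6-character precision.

NN13jj

Add 180° to longitude and 90° to latitude: 262.8048, 133.3942.
Field: lon ⌊262.8048/20⌋ = 13 → N; lat ⌊133.3942/10⌋ = 13 → N.
Square: lon ⌊2.8048/2⌋ = 1; lat ⌊3.3942/1⌋ = 3.
Subsquare: lon ⌊0.8048/0.0833333⌋ = 9 → j; lat ⌊0.3942/0.0416667⌋ = 9 → j.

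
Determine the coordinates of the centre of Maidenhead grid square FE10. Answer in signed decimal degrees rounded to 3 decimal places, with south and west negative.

Field F=5, E=4: +5·20° lon, +4·10° lat → SW at lon -80°, lat -50°.
Square 1, 0: +1·2° lon, +0·1° lat → SW at lon -78°, lat -50°.
Cell spans 2° lon × 1° lat. Centre is SW corner plus half of each.
latitude -49.500, longitude -77.000.

-49.500, -77.000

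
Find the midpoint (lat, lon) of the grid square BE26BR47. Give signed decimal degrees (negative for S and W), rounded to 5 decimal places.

Field B=1, E=4: +1·20° lon, +4·10° lat → SW at lon -160°, lat -50°.
Square 2, 6: +2·2° lon, +6·1° lat → SW at lon -156°, lat -44°.
Subsquare b=1, r=17: +1·0.0833333° lon, +17·0.0416667° lat → SW at lon -155.917°, lat -43.2917°.
Extended square 4, 7: +4·0.00833333° lon, +7·0.00416667° lat → SW at lon -155.883°, lat -43.2625°.
Cell spans 0.00833333° lon × 0.00416667° lat. Centre is SW corner plus half of each.
latitude -43.26042, longitude -155.87917.

-43.26042, -155.87917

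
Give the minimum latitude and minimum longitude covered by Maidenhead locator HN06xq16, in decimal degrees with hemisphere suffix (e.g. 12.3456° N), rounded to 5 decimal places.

46.69167° N, 38.07500° W

Field H=7, N=13: +7·20° lon, +13·10° lat → SW at lon -40°, lat 40°.
Square 0, 6: +0·2° lon, +6·1° lat → SW at lon -40°, lat 46°.
Subsquare x=23, q=16: +23·0.0833333° lon, +16·0.0416667° lat → SW at lon -38.0833°, lat 46.6667°.
Extended square 1, 6: +1·0.00833333° lon, +6·0.00416667° lat → SW at lon -38.075°, lat 46.6917°.
latitude 46.69167° N, longitude 38.07500° W.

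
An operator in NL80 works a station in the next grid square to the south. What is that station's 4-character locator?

Latitude square 0; −1 → -1, wraps to 9, carry into field.
Latitude field L = 11; −1 → 10 = K.
The longitude characters are unchanged.

NK89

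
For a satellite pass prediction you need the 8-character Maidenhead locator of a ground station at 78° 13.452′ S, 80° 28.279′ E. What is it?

Offset from 180°W / 90°S: lon 260.47132°, lat 11.77580°.
Field: lon ⌊260.47132/20⌋ = 13 → N; lat ⌊11.77580/10⌋ = 1 → B.
Square: lon ⌊0.47132/2⌋ = 0; lat ⌊1.77580/1⌋ = 1.
Subsquare: lon ⌊0.47132/0.0833333⌋ = 5 → f; lat ⌊0.77580/0.0416667⌋ = 18 → s.
Extended square: lon ⌊0.05465/0.00833333⌋ = 6; lat ⌊0.02580/0.00416667⌋ = 6.

NB01fs66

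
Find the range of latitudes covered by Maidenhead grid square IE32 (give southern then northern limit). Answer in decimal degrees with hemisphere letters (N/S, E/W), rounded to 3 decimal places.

Field I=8, E=4: +8·20° lon, +4·10° lat → SW at lon -20°, lat -50°.
Square 3, 2: +3·2° lon, +2·1° lat → SW at lon -14°, lat -48°.
Cell spans 2° lon × 1° lat.
south 48.000° S, north 47.000° S.

48.000° S, 47.000° S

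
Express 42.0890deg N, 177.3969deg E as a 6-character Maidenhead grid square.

RN82qc

Shift to the Maidenhead origin (180°W, 90°S): lon 357.3969, lat 132.0890.
Field: lon ⌊357.3969/20⌋ = 17 → R; lat ⌊132.0890/10⌋ = 13 → N.
Square: lon ⌊17.3969/2⌋ = 8; lat ⌊2.0890/1⌋ = 2.
Subsquare: lon ⌊1.3969/0.0833333⌋ = 16 → q; lat ⌊0.0890/0.0416667⌋ = 2 → c.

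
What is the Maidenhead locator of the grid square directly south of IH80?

IG89

Latitude square 0; −1 → -1, wraps to 9, carry into field.
Latitude field H = 7; −1 → 6 = G.
The longitude characters are unchanged.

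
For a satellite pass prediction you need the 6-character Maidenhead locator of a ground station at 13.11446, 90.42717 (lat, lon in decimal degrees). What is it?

NK53fc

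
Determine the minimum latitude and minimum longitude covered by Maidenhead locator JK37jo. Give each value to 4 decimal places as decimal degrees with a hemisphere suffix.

17.5833° N, 6.7500° E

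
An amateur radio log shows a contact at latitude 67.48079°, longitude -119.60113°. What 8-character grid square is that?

DP07el75

Offset from 180°W / 90°S: lon 60.39887°, lat 157.48079°.
Field (20°×10°, letters A–R): 60.39887/20 → 3 → D, 157.48079/10 → 15 → P; chars DP.
Square (2°×1°, digits 0–9): 0.39887/2 → 0, 7.48079/1 → 7; chars 07.
Subsquare (5′×2.5′, letters a–x): 0.39887/0.0833333 → 4 → e, 0.48079/0.0416667 → 11 → l; chars el.
Extended square (30″×15″, digits 0–9): 0.06554/0.00833333 → 7, 0.02246/0.00416667 → 5; chars 75.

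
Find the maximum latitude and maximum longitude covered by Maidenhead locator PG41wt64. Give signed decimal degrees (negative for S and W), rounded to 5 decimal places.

Field P=15, G=6: +15·20° lon, +6·10° lat → SW at lon 120°, lat -30°.
Square 4, 1: +4·2° lon, +1·1° lat → SW at lon 128°, lat -29°.
Subsquare w=22, t=19: +22·0.0833333° lon, +19·0.0416667° lat → SW at lon 129.833°, lat -28.2083°.
Extended square 6, 4: +6·0.00833333° lon, +4·0.00416667° lat → SW at lon 129.883°, lat -28.1917°.
Cell spans 0.00833333° lon × 0.00416667° lat. NE corner is SW corner plus one full cell.
latitude -28.18750, longitude 129.89167.

-28.18750, 129.89167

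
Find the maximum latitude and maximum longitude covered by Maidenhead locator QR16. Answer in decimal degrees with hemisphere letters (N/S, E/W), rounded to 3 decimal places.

87.000° N, 144.000° E

Field Q=16, R=17: +16·20° lon, +17·10° lat → SW at lon 140°, lat 80°.
Square 1, 6: +1·2° lon, +6·1° lat → SW at lon 142°, lat 86°.
Cell spans 2° lon × 1° lat. NE corner is SW corner plus one full cell.
latitude 87.000° N, longitude 144.000° E.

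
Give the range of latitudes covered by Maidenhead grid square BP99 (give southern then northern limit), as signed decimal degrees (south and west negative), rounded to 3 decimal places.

69.000, 70.000

Field B=1, P=15: +1·20° lon, +15·10° lat → SW at lon -160°, lat 60°.
Square 9, 9: +9·2° lon, +9·1° lat → SW at lon -142°, lat 69°.
Cell spans 2° lon × 1° lat.
south 69.000, north 70.000.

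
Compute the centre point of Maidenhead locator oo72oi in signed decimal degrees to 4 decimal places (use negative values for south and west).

Field O=14, O=14: +14·20° lon, +14·10° lat → SW at lon 100°, lat 50°.
Square 7, 2: +7·2° lon, +2·1° lat → SW at lon 114°, lat 52°.
Subsquare o=14, i=8: +14·0.0833333° lon, +8·0.0416667° lat → SW at lon 115.167°, lat 52.3333°.
Cell spans 0.0833333° lon × 0.0416667° lat. Centre is SW corner plus half of each.
latitude 52.3542, longitude 115.2083.

52.3542, 115.2083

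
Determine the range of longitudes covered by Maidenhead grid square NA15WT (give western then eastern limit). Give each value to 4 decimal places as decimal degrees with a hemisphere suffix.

83.8333° E, 83.9167° E

Field N=13, A=0: +13·20° lon, +0·10° lat → SW at lon 80°, lat -90°.
Square 1, 5: +1·2° lon, +5·1° lat → SW at lon 82°, lat -85°.
Subsquare w=22, t=19: +22·0.0833333° lon, +19·0.0416667° lat → SW at lon 83.8333°, lat -84.2083°.
Cell spans 0.0833333° lon × 0.0416667° lat.
west 83.8333° E, east 83.9167° E.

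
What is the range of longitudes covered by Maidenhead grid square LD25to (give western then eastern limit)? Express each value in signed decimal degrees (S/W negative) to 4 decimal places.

45.5833, 45.6667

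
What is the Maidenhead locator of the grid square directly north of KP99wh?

Latitude subsquare h = 7; +1 → 8 = i.
The longitude characters are unchanged.

KP99wi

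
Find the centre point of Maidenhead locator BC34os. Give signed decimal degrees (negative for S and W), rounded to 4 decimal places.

-65.2292, -152.7917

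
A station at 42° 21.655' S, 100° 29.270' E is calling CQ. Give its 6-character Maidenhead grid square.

Add 180° to longitude and 90° to latitude: 280.4878, 47.6391.
Field: 280.4878/20 → 14 → O, 47.6391/10 → 4 → E; chars OE.
Square: 0.4878/2 → 0, 7.6391/1 → 7; chars 07.
Subsquare: 0.4878/0.0833333 → 5 → f, 0.6391/0.0416667 → 15 → p; chars fp.

OE07fp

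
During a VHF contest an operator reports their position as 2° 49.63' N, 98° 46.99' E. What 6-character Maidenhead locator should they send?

NJ92jt

Add 180° to longitude and 90° to latitude: 278.7832, 92.8272.
Field: lon ⌊278.7832/20⌋ = 13 → N; lat ⌊92.8272/10⌋ = 9 → J.
Square: lon ⌊18.7832/2⌋ = 9; lat ⌊2.8272/1⌋ = 2.
Subsquare: lon ⌊0.7832/0.0833333⌋ = 9 → j; lat ⌊0.8272/0.0416667⌋ = 19 → t.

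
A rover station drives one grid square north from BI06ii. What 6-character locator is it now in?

Latitude subsquare i = 8; +1 → 9 = j.
The longitude characters are unchanged.

BI06ij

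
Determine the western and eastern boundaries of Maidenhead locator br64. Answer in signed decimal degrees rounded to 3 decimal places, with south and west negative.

-148.000, -146.000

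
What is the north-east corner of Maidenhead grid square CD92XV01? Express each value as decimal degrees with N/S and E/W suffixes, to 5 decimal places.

Field C=2, D=3: +2·20° lon, +3·10° lat → SW at lon -140°, lat -60°.
Square 9, 2: +9·2° lon, +2·1° lat → SW at lon -122°, lat -58°.
Subsquare x=23, v=21: +23·0.0833333° lon, +21·0.0416667° lat → SW at lon -120.083°, lat -57.125°.
Extended square 0, 1: +0·0.00833333° lon, +1·0.00416667° lat → SW at lon -120.083°, lat -57.1208°.
Cell spans 0.00833333° lon × 0.00416667° lat. NE corner is SW corner plus one full cell.
latitude 57.11667° S, longitude 120.07500° W.

57.11667° S, 120.07500° W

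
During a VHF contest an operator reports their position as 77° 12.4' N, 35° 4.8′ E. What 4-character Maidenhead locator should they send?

KQ77

Add 180° to longitude and 90° to latitude: 215.08, 167.21.
Field (20°×10°, letters A–R): lon ⌊215.08/20⌋ = 10 → K; lat ⌊167.21/10⌋ = 16 → Q.
Square (2°×1°, digits 0–9): lon ⌊15.08/2⌋ = 7; lat ⌊7.21/1⌋ = 7.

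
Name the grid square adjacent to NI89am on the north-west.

Longitude subsquare a = 0; −1 → -1, wraps to 23 = x, carry into square.
Longitude square 8; −1 → 7.
Latitude subsquare m = 12; +1 → 13 = n.

NI79xn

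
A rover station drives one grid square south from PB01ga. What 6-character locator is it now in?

PB00gx

Latitude subsquare a = 0; −1 → -1, wraps to 23 = x, carry into square.
Latitude square 1; −1 → 0.
The longitude characters are unchanged.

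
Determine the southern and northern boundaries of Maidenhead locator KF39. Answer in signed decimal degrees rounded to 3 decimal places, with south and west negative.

Field K=10, F=5: +10·20° lon, +5·10° lat → SW at lon 20°, lat -40°.
Square 3, 9: +3·2° lon, +9·1° lat → SW at lon 26°, lat -31°.
Cell spans 2° lon × 1° lat.
south -31.000, north -30.000.

-31.000, -30.000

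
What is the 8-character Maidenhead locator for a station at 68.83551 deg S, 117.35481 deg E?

Offset from 180°W / 90°S: lon 297.35481°, lat 21.16449°.
Field: 297.35481/20 → 14 → O, 21.16449/10 → 2 → C; chars OC.
Square: 17.35481/2 → 8, 1.16449/1 → 1; chars 81.
Subsquare: 1.35481/0.0833333 → 16 → q, 0.16449/0.0416667 → 3 → d; chars qd.
Extended square: 0.02148/0.00833333 → 2, 0.03949/0.00416667 → 9; chars 29.

OC81qd29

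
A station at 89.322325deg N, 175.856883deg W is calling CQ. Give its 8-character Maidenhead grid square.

AR29bh77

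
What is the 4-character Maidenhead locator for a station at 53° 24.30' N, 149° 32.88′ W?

Offset from 180°W / 90°S: lon 30.45°, lat 143.41°.
Field: 30.45/20 → 1 → B, 143.41/10 → 14 → O; chars BO.
Square: 10.45/2 → 5, 3.41/1 → 3; chars 53.

BO53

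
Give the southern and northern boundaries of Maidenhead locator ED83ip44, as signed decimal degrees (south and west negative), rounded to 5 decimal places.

-56.35833, -56.35417

Field E=4, D=3: +4·20° lon, +3·10° lat → SW at lon -100°, lat -60°.
Square 8, 3: +8·2° lon, +3·1° lat → SW at lon -84°, lat -57°.
Subsquare i=8, p=15: +8·0.0833333° lon, +15·0.0416667° lat → SW at lon -83.3333°, lat -56.375°.
Extended square 4, 4: +4·0.00833333° lon, +4·0.00416667° lat → SW at lon -83.3°, lat -56.3583°.
Cell spans 0.00833333° lon × 0.00416667° lat.
south -56.35833, north -56.35417.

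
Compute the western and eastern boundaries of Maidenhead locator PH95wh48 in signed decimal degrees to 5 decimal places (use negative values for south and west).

139.86667, 139.87500

Field P=15, H=7: +15·20° lon, +7·10° lat → SW at lon 120°, lat -20°.
Square 9, 5: +9·2° lon, +5·1° lat → SW at lon 138°, lat -15°.
Subsquare w=22, h=7: +22·0.0833333° lon, +7·0.0416667° lat → SW at lon 139.833°, lat -14.7083°.
Extended square 4, 8: +4·0.00833333° lon, +8·0.00416667° lat → SW at lon 139.867°, lat -14.675°.
Cell spans 0.00833333° lon × 0.00416667° lat.
west 139.86667, east 139.87500.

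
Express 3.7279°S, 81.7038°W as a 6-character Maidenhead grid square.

EI96dg

Add 180° to longitude and 90° to latitude: 98.2962, 86.2721.
Field (20°×10°, letters A–R): 98.2962/20 → 4 → E, 86.2721/10 → 8 → I; chars EI.
Square (2°×1°, digits 0–9): 18.2962/2 → 9, 6.2721/1 → 6; chars 96.
Subsquare (5′×2.5′, letters a–x): 0.2962/0.0833333 → 3 → d, 0.2721/0.0416667 → 6 → g; chars dg.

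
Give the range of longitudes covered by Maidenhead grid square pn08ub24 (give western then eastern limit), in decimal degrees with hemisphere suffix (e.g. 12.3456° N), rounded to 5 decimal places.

Field P=15, N=13: +15·20° lon, +13·10° lat → SW at lon 120°, lat 40°.
Square 0, 8: +0·2° lon, +8·1° lat → SW at lon 120°, lat 48°.
Subsquare u=20, b=1: +20·0.0833333° lon, +1·0.0416667° lat → SW at lon 121.667°, lat 48.0417°.
Extended square 2, 4: +2·0.00833333° lon, +4·0.00416667° lat → SW at lon 121.683°, lat 48.0583°.
Cell spans 0.00833333° lon × 0.00416667° lat.
west 121.68333° E, east 121.69167° E.

121.68333° E, 121.69167° E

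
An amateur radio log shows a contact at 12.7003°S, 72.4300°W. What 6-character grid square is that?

FH37sh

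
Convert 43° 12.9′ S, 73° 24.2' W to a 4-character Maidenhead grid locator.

FE36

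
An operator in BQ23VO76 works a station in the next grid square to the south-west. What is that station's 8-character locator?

BQ23vo65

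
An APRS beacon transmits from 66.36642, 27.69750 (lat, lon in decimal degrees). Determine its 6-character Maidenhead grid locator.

KP36ui

Shift to the Maidenhead origin (180°W, 90°S): lon 207.6975, lat 156.3664.
Field (20°×10°, letters A–R): lon ⌊207.6975/20⌋ = 10 → K; lat ⌊156.3664/10⌋ = 15 → P.
Square (2°×1°, digits 0–9): lon ⌊7.6975/2⌋ = 3; lat ⌊6.3664/1⌋ = 6.
Subsquare (5′×2.5′, letters a–x): lon ⌊1.6975/0.0833333⌋ = 20 → u; lat ⌊0.3664/0.0416667⌋ = 8 → i.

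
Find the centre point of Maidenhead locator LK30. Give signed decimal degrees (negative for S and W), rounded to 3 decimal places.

10.500, 47.000

Field L=11, K=10: +11·20° lon, +10·10° lat → SW at lon 40°, lat 10°.
Square 3, 0: +3·2° lon, +0·1° lat → SW at lon 46°, lat 10°.
Cell spans 2° lon × 1° lat. Centre is SW corner plus half of each.
latitude 10.500, longitude 47.000.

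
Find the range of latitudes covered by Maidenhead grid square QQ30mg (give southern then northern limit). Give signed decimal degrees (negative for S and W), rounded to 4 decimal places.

70.2500, 70.2917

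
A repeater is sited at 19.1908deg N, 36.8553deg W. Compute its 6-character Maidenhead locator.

HK19ne

Shift to the Maidenhead origin (180°W, 90°S): lon 143.1447, lat 109.1908.
Field: 143.1447/20 → 7 → H, 109.1908/10 → 10 → K; chars HK.
Square: 3.1447/2 → 1, 9.1908/1 → 9; chars 19.
Subsquare: 1.1447/0.0833333 → 13 → n, 0.1908/0.0416667 → 4 → e; chars ne.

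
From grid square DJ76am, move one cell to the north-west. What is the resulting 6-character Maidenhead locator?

DJ66xn

Longitude subsquare a = 0; −1 → -1, wraps to 23 = x, carry into square.
Longitude square 7; −1 → 6.
Latitude subsquare m = 12; +1 → 13 = n.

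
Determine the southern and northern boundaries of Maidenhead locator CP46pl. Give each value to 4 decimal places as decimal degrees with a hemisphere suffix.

Field C=2, P=15: +2·20° lon, +15·10° lat → SW at lon -140°, lat 60°.
Square 4, 6: +4·2° lon, +6·1° lat → SW at lon -132°, lat 66°.
Subsquare p=15, l=11: +15·0.0833333° lon, +11·0.0416667° lat → SW at lon -130.75°, lat 66.4583°.
Cell spans 0.0833333° lon × 0.0416667° lat.
south 66.4583° N, north 66.5000° N.

66.4583° N, 66.5000° N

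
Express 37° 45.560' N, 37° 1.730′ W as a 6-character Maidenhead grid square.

HM17ls

Add 180° to longitude and 90° to latitude: 142.9712, 127.7593.
Field: 142.9712/20 → 7 → H, 127.7593/10 → 12 → M; chars HM.
Square: 2.9712/2 → 1, 7.7593/1 → 7; chars 17.
Subsquare: 0.9712/0.0833333 → 11 → l, 0.7593/0.0416667 → 18 → s; chars ls.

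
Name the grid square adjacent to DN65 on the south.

DN64

Latitude square 5; −1 → 4.
The longitude characters are unchanged.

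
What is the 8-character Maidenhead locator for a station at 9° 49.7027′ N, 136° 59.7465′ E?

Offset from 180°W / 90°S: lon 316.99577°, lat 99.82838°.
Field (20°×10°, letters A–R): lon ⌊316.99577/20⌋ = 15 → P; lat ⌊99.82838/10⌋ = 9 → J.
Square (2°×1°, digits 0–9): lon ⌊16.99577/2⌋ = 8; lat ⌊9.82838/1⌋ = 9.
Subsquare (5′×2.5′, letters a–x): lon ⌊0.99577/0.0833333⌋ = 11 → l; lat ⌊0.82838/0.0416667⌋ = 19 → t.
Extended square (30″×15″, digits 0–9): lon ⌊0.07911/0.00833333⌋ = 9; lat ⌊0.03671/0.00416667⌋ = 8.

PJ89lt98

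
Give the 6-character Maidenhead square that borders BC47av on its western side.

BC37xv

Longitude subsquare a = 0; −1 → -1, wraps to 23 = x, carry into square.
Longitude square 4; −1 → 3.
The latitude characters are unchanged.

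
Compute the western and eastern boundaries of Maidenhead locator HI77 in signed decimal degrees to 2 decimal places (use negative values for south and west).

-26.00, -24.00

Field H=7, I=8: +7·20° lon, +8·10° lat → SW at lon -40°, lat -10°.
Square 7, 7: +7·2° lon, +7·1° lat → SW at lon -26°, lat -3°.
Cell spans 2° lon × 1° lat.
west -26.00, east -24.00.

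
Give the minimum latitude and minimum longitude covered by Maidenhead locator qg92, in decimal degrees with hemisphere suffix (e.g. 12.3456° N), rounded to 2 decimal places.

Field Q=16, G=6: +16·20° lon, +6·10° lat → SW at lon 140°, lat -30°.
Square 9, 2: +9·2° lon, +2·1° lat → SW at lon 158°, lat -28°.
latitude 28.00° S, longitude 158.00° E.

28.00° S, 158.00° E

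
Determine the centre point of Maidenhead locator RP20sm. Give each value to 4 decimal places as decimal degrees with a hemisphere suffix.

Field R=17, P=15: +17·20° lon, +15·10° lat → SW at lon 160°, lat 60°.
Square 2, 0: +2·2° lon, +0·1° lat → SW at lon 164°, lat 60°.
Subsquare s=18, m=12: +18·0.0833333° lon, +12·0.0416667° lat → SW at lon 165.5°, lat 60.5°.
Cell spans 0.0833333° lon × 0.0416667° lat. Centre is SW corner plus half of each.
latitude 60.5208° N, longitude 165.5417° E.

60.5208° N, 165.5417° E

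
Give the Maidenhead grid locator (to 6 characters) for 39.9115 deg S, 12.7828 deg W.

IF30oc

Add 180° to longitude and 90° to latitude: 167.2172, 50.0885.
Field: 167.2172/20 → 8 → I, 50.0885/10 → 5 → F; chars IF.
Square: 7.2172/2 → 3, 0.0885/1 → 0; chars 30.
Subsquare: 1.2172/0.0833333 → 14 → o, 0.0885/0.0416667 → 2 → c; chars oc.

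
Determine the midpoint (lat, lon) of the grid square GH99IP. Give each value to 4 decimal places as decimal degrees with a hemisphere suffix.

Field G=6, H=7: +6·20° lon, +7·10° lat → SW at lon -60°, lat -20°.
Square 9, 9: +9·2° lon, +9·1° lat → SW at lon -42°, lat -11°.
Subsquare i=8, p=15: +8·0.0833333° lon, +15·0.0416667° lat → SW at lon -41.3333°, lat -10.375°.
Cell spans 0.0833333° lon × 0.0416667° lat. Centre is SW corner plus half of each.
latitude 10.3542° S, longitude 41.2917° W.

10.3542° S, 41.2917° W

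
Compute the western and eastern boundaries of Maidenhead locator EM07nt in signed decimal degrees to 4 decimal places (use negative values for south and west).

Field E=4, M=12: +4·20° lon, +12·10° lat → SW at lon -100°, lat 30°.
Square 0, 7: +0·2° lon, +7·1° lat → SW at lon -100°, lat 37°.
Subsquare n=13, t=19: +13·0.0833333° lon, +19·0.0416667° lat → SW at lon -98.9167°, lat 37.7917°.
Cell spans 0.0833333° lon × 0.0416667° lat.
west -98.9167, east -98.8333.

-98.9167, -98.8333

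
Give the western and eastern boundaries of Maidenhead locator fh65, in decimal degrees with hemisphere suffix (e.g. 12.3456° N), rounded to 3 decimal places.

68.000° W, 66.000° W

Field F=5, H=7: +5·20° lon, +7·10° lat → SW at lon -80°, lat -20°.
Square 6, 5: +6·2° lon, +5·1° lat → SW at lon -68°, lat -15°.
Cell spans 2° lon × 1° lat.
west 68.000° W, east 66.000° W.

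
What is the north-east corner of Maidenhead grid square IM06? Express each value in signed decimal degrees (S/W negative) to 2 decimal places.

Field I=8, M=12: +8·20° lon, +12·10° lat → SW at lon -20°, lat 30°.
Square 0, 6: +0·2° lon, +6·1° lat → SW at lon -20°, lat 36°.
Cell spans 2° lon × 1° lat. NE corner is SW corner plus one full cell.
latitude 37.00, longitude -18.00.

37.00, -18.00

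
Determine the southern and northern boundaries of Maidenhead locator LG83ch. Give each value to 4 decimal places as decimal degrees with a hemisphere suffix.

Field L=11, G=6: +11·20° lon, +6·10° lat → SW at lon 40°, lat -30°.
Square 8, 3: +8·2° lon, +3·1° lat → SW at lon 56°, lat -27°.
Subsquare c=2, h=7: +2·0.0833333° lon, +7·0.0416667° lat → SW at lon 56.1667°, lat -26.7083°.
Cell spans 0.0833333° lon × 0.0416667° lat.
south 26.7083° S, north 26.6667° S.

26.7083° S, 26.6667° S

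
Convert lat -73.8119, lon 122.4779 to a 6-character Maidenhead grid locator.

Add 180° to longitude and 90° to latitude: 302.4779, 16.1881.
Field: 302.4779/20 → 15 → P, 16.1881/10 → 1 → B; chars PB.
Square: 2.4779/2 → 1, 6.1881/1 → 6; chars 16.
Subsquare: 0.4779/0.0833333 → 5 → f, 0.1881/0.0416667 → 4 → e; chars fe.

PB16fe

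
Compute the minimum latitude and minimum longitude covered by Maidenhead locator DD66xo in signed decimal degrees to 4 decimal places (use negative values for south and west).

-53.4167, -106.0833

Field D=3, D=3: +3·20° lon, +3·10° lat → SW at lon -120°, lat -60°.
Square 6, 6: +6·2° lon, +6·1° lat → SW at lon -108°, lat -54°.
Subsquare x=23, o=14: +23·0.0833333° lon, +14·0.0416667° lat → SW at lon -106.083°, lat -53.4167°.
latitude -53.4167, longitude -106.0833.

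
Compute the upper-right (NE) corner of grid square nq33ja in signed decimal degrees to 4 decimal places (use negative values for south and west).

73.0417, 86.8333

Field N=13, Q=16: +13·20° lon, +16·10° lat → SW at lon 80°, lat 70°.
Square 3, 3: +3·2° lon, +3·1° lat → SW at lon 86°, lat 73°.
Subsquare j=9, a=0: +9·0.0833333° lon, +0·0.0416667° lat → SW at lon 86.75°, lat 73°.
Cell spans 0.0833333° lon × 0.0416667° lat. NE corner is SW corner plus one full cell.
latitude 73.0417, longitude 86.8333.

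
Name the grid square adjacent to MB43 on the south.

MB42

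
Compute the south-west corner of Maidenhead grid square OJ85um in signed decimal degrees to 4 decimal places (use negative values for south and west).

5.5000, 117.6667

Field O=14, J=9: +14·20° lon, +9·10° lat → SW at lon 100°, lat 0°.
Square 8, 5: +8·2° lon, +5·1° lat → SW at lon 116°, lat 5°.
Subsquare u=20, m=12: +20·0.0833333° lon, +12·0.0416667° lat → SW at lon 117.667°, lat 5.5°.
latitude 5.5000, longitude 117.6667.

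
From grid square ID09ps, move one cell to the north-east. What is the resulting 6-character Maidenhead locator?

ID09qt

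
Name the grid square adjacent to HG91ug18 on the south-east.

Longitude extended square 1; +1 → 2.
Latitude extended square 8; −1 → 7.

HG91ug27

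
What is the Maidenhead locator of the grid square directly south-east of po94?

QO03

Longitude square 9; +1 → 10, wraps to 0, carry into field.
Longitude field P = 15; +1 → 16 = Q.
Latitude square 4; −1 → 3.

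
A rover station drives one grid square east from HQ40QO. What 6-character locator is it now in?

HQ40ro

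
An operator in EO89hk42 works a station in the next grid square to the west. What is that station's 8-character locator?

Longitude extended square 4; −1 → 3.
The latitude characters are unchanged.

EO89hk32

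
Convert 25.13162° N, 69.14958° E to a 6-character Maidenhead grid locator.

ML45nd

Offset from 180°W / 90°S: lon 249.1496°, lat 115.1316°.
Field (20°×10°, letters A–R): 249.1496/20 → 12 → M, 115.1316/10 → 11 → L; chars ML.
Square (2°×1°, digits 0–9): 9.1496/2 → 4, 5.1316/1 → 5; chars 45.
Subsquare (5′×2.5′, letters a–x): 1.1496/0.0833333 → 13 → n, 0.1316/0.0416667 → 3 → d; chars nd.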